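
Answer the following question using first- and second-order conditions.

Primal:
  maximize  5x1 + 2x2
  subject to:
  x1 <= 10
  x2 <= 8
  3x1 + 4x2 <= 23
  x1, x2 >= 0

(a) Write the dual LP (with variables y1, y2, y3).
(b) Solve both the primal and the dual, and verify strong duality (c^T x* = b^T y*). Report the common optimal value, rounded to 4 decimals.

The standard primal-dual pair for 'max c^T x s.t. A x <= b, x >= 0' is:
  Dual:  min b^T y  s.t.  A^T y >= c,  y >= 0.

So the dual LP is:
  minimize  10y1 + 8y2 + 23y3
  subject to:
    y1 + 3y3 >= 5
    y2 + 4y3 >= 2
    y1, y2, y3 >= 0

Solving the primal: x* = (7.6667, 0).
  primal value c^T x* = 38.3333.
Solving the dual: y* = (0, 0, 1.6667).
  dual value b^T y* = 38.3333.
Strong duality: c^T x* = b^T y*. Confirmed.

38.3333


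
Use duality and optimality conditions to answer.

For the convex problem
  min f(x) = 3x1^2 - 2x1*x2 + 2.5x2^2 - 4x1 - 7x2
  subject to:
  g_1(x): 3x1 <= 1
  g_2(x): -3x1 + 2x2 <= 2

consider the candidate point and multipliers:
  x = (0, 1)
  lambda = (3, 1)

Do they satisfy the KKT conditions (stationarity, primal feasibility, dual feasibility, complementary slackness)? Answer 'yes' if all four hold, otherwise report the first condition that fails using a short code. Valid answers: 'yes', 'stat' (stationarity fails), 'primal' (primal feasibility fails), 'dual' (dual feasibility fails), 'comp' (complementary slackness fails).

Gradient of f: grad f(x) = Q x + c = (-6, -2)
Constraint values g_i(x) = a_i^T x - b_i:
  g_1((0, 1)) = -1
  g_2((0, 1)) = 0
Stationarity residual: grad f(x) + sum_i lambda_i a_i = (0, 0)
  -> stationarity OK
Primal feasibility (all g_i <= 0): OK
Dual feasibility (all lambda_i >= 0): OK
Complementary slackness (lambda_i * g_i(x) = 0 for all i): FAILS

Verdict: the first failing condition is complementary_slackness -> comp.

comp


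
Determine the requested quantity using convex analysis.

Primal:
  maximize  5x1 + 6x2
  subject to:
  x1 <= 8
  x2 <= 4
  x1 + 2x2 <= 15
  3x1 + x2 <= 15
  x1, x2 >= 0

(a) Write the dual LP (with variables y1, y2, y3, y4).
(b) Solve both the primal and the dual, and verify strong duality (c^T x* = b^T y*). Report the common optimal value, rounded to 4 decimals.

The standard primal-dual pair for 'max c^T x s.t. A x <= b, x >= 0' is:
  Dual:  min b^T y  s.t.  A^T y >= c,  y >= 0.

So the dual LP is:
  minimize  8y1 + 4y2 + 15y3 + 15y4
  subject to:
    y1 + y3 + 3y4 >= 5
    y2 + 2y3 + y4 >= 6
    y1, y2, y3, y4 >= 0

Solving the primal: x* = (3.6667, 4).
  primal value c^T x* = 42.3333.
Solving the dual: y* = (0, 4.3333, 0, 1.6667).
  dual value b^T y* = 42.3333.
Strong duality: c^T x* = b^T y*. Confirmed.

42.3333


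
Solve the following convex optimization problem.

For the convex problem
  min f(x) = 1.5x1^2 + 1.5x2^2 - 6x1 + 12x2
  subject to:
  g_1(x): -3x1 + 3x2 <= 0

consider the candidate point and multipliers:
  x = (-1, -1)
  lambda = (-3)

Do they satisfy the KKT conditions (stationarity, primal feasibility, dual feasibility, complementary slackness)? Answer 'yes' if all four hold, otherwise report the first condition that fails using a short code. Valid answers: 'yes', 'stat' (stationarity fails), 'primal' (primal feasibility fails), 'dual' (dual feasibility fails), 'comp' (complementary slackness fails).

Gradient of f: grad f(x) = Q x + c = (-9, 9)
Constraint values g_i(x) = a_i^T x - b_i:
  g_1((-1, -1)) = 0
Stationarity residual: grad f(x) + sum_i lambda_i a_i = (0, 0)
  -> stationarity OK
Primal feasibility (all g_i <= 0): OK
Dual feasibility (all lambda_i >= 0): FAILS
Complementary slackness (lambda_i * g_i(x) = 0 for all i): OK

Verdict: the first failing condition is dual_feasibility -> dual.

dual


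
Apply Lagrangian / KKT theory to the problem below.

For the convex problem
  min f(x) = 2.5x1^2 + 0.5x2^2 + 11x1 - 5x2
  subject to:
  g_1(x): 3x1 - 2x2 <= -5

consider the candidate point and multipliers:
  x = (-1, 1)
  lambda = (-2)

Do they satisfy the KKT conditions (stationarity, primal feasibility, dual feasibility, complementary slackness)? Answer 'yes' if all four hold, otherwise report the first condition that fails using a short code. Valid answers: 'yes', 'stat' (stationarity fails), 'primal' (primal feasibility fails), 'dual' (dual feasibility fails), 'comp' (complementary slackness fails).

Gradient of f: grad f(x) = Q x + c = (6, -4)
Constraint values g_i(x) = a_i^T x - b_i:
  g_1((-1, 1)) = 0
Stationarity residual: grad f(x) + sum_i lambda_i a_i = (0, 0)
  -> stationarity OK
Primal feasibility (all g_i <= 0): OK
Dual feasibility (all lambda_i >= 0): FAILS
Complementary slackness (lambda_i * g_i(x) = 0 for all i): OK

Verdict: the first failing condition is dual_feasibility -> dual.

dual


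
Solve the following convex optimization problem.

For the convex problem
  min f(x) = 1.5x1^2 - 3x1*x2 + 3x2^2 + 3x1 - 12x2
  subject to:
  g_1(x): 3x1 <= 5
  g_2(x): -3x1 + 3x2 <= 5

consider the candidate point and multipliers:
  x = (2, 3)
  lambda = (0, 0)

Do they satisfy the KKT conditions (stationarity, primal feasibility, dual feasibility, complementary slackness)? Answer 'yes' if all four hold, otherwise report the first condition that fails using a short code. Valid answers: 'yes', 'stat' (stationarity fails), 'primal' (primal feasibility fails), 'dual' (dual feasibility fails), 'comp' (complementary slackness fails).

Gradient of f: grad f(x) = Q x + c = (0, 0)
Constraint values g_i(x) = a_i^T x - b_i:
  g_1((2, 3)) = 1
  g_2((2, 3)) = -2
Stationarity residual: grad f(x) + sum_i lambda_i a_i = (0, 0)
  -> stationarity OK
Primal feasibility (all g_i <= 0): FAILS
Dual feasibility (all lambda_i >= 0): OK
Complementary slackness (lambda_i * g_i(x) = 0 for all i): OK

Verdict: the first failing condition is primal_feasibility -> primal.

primal


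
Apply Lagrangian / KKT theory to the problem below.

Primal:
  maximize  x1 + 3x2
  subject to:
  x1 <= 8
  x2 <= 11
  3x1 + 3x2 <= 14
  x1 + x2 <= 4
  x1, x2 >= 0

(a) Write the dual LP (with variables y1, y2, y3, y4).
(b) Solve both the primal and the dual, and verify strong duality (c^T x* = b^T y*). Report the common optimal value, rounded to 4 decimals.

The standard primal-dual pair for 'max c^T x s.t. A x <= b, x >= 0' is:
  Dual:  min b^T y  s.t.  A^T y >= c,  y >= 0.

So the dual LP is:
  minimize  8y1 + 11y2 + 14y3 + 4y4
  subject to:
    y1 + 3y3 + y4 >= 1
    y2 + 3y3 + y4 >= 3
    y1, y2, y3, y4 >= 0

Solving the primal: x* = (0, 4).
  primal value c^T x* = 12.
Solving the dual: y* = (0, 0, 0, 3).
  dual value b^T y* = 12.
Strong duality: c^T x* = b^T y*. Confirmed.

12


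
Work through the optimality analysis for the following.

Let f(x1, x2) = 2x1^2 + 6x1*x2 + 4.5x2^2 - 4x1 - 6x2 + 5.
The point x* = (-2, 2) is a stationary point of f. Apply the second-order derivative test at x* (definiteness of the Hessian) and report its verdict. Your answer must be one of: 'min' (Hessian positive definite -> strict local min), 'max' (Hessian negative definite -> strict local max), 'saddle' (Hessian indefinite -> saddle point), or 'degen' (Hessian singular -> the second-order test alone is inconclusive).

Compute the Hessian H = grad^2 f:
  H = [[4, 6], [6, 9]]
Verify stationarity: grad f(x*) = H x* + g = (0, 0).
Eigenvalues of H: 0, 13.
H has a zero eigenvalue (singular; positive semidefinite but not definite), so H is neither positive definite, negative definite, nor indefinite. The second-order test alone is inconclusive -> degen.
(Indeed, f is constant along the null direction of H through x*, so x* is not a strict local extremum.)

degen


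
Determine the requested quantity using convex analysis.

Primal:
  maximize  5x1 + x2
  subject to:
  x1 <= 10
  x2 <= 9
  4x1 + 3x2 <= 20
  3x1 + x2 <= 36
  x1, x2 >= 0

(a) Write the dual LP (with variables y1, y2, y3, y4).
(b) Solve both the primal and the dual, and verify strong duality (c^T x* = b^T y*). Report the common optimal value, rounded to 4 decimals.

The standard primal-dual pair for 'max c^T x s.t. A x <= b, x >= 0' is:
  Dual:  min b^T y  s.t.  A^T y >= c,  y >= 0.

So the dual LP is:
  minimize  10y1 + 9y2 + 20y3 + 36y4
  subject to:
    y1 + 4y3 + 3y4 >= 5
    y2 + 3y3 + y4 >= 1
    y1, y2, y3, y4 >= 0

Solving the primal: x* = (5, 0).
  primal value c^T x* = 25.
Solving the dual: y* = (0, 0, 1.25, 0).
  dual value b^T y* = 25.
Strong duality: c^T x* = b^T y*. Confirmed.

25


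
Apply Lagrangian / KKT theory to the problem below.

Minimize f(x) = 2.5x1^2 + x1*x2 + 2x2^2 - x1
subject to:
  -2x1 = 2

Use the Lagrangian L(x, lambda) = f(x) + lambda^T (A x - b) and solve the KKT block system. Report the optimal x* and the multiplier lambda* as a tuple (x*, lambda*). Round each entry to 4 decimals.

Form the Lagrangian:
  L(x, lambda) = (1/2) x^T Q x + c^T x + lambda^T (A x - b)
Stationarity (grad_x L = 0): Q x + c + A^T lambda = 0.
Primal feasibility: A x = b.

This gives the KKT block system:
  [ Q   A^T ] [ x     ]   [-c ]
  [ A    0  ] [ lambda ] = [ b ]

Solving the linear system:
  x*      = (-1, 0.25)
  lambda* = (-2.875)
  f(x*)   = 3.375

x* = (-1, 0.25), lambda* = (-2.875)


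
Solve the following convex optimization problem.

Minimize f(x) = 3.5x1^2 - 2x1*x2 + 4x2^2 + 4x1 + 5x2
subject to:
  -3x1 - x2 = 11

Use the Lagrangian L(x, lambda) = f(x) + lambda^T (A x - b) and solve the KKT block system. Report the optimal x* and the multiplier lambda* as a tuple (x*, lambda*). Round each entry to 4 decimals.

Form the Lagrangian:
  L(x, lambda) = (1/2) x^T Q x + c^T x + lambda^T (A x - b)
Stationarity (grad_x L = 0): Q x + c + A^T lambda = 0.
Primal feasibility: A x = b.

This gives the KKT block system:
  [ Q   A^T ] [ x     ]   [-c ]
  [ A    0  ] [ lambda ] = [ b ]

Solving the linear system:
  x*      = (-3.022, -1.9341)
  lambda* = (-4.4286)
  f(x*)   = 13.478

x* = (-3.022, -1.9341), lambda* = (-4.4286)


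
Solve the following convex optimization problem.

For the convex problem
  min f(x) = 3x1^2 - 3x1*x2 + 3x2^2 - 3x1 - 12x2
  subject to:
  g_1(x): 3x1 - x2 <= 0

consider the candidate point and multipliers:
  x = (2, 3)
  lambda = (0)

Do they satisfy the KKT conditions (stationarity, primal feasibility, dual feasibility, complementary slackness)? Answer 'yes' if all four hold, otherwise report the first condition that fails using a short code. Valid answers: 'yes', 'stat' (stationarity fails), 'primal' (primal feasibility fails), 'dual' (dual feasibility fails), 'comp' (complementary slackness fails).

Gradient of f: grad f(x) = Q x + c = (0, 0)
Constraint values g_i(x) = a_i^T x - b_i:
  g_1((2, 3)) = 3
Stationarity residual: grad f(x) + sum_i lambda_i a_i = (0, 0)
  -> stationarity OK
Primal feasibility (all g_i <= 0): FAILS
Dual feasibility (all lambda_i >= 0): OK
Complementary slackness (lambda_i * g_i(x) = 0 for all i): OK

Verdict: the first failing condition is primal_feasibility -> primal.

primal


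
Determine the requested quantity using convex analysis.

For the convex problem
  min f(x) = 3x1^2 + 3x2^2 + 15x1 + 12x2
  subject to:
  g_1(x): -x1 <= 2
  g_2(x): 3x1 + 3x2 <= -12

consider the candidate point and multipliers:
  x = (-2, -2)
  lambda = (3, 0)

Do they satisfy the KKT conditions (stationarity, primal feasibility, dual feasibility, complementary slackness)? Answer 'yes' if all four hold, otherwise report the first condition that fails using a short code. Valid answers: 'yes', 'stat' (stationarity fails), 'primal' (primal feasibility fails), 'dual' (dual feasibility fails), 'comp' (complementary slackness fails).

Gradient of f: grad f(x) = Q x + c = (3, 0)
Constraint values g_i(x) = a_i^T x - b_i:
  g_1((-2, -2)) = 0
  g_2((-2, -2)) = 0
Stationarity residual: grad f(x) + sum_i lambda_i a_i = (0, 0)
  -> stationarity OK
Primal feasibility (all g_i <= 0): OK
Dual feasibility (all lambda_i >= 0): OK
Complementary slackness (lambda_i * g_i(x) = 0 for all i): OK

Verdict: yes, KKT holds.

yes


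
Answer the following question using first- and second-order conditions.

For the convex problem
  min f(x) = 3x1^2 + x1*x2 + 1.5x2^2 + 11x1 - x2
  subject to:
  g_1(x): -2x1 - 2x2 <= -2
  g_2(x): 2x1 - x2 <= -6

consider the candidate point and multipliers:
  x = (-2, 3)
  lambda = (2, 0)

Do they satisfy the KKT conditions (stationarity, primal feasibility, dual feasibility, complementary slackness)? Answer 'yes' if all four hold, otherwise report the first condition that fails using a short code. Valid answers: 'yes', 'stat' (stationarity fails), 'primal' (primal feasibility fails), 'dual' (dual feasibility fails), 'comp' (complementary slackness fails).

Gradient of f: grad f(x) = Q x + c = (2, 6)
Constraint values g_i(x) = a_i^T x - b_i:
  g_1((-2, 3)) = 0
  g_2((-2, 3)) = -1
Stationarity residual: grad f(x) + sum_i lambda_i a_i = (-2, 2)
  -> stationarity FAILS
Primal feasibility (all g_i <= 0): OK
Dual feasibility (all lambda_i >= 0): OK
Complementary slackness (lambda_i * g_i(x) = 0 for all i): OK

Verdict: the first failing condition is stationarity -> stat.

stat


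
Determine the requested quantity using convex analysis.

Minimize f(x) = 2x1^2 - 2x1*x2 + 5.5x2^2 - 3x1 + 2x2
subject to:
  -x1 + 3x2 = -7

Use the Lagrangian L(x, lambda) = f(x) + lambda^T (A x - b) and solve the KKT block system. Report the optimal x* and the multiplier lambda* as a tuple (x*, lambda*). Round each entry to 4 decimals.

Form the Lagrangian:
  L(x, lambda) = (1/2) x^T Q x + c^T x + lambda^T (A x - b)
Stationarity (grad_x L = 0): Q x + c + A^T lambda = 0.
Primal feasibility: A x = b.

This gives the KKT block system:
  [ Q   A^T ] [ x     ]   [-c ]
  [ A    0  ] [ lambda ] = [ b ]

Solving the linear system:
  x*      = (1.6, -1.8)
  lambda* = (7)
  f(x*)   = 20.3

x* = (1.6, -1.8), lambda* = (7)


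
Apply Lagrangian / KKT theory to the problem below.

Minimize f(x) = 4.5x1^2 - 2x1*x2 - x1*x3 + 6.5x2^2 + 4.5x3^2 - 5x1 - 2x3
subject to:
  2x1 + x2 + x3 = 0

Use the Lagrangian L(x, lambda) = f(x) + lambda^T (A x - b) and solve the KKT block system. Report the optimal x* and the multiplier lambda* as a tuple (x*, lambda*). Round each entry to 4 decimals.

Form the Lagrangian:
  L(x, lambda) = (1/2) x^T Q x + c^T x + lambda^T (A x - b)
Stationarity (grad_x L = 0): Q x + c + A^T lambda = 0.
Primal feasibility: A x = b.

This gives the KKT block system:
  [ Q   A^T ] [ x     ]   [-c ]
  [ A    0  ] [ lambda ] = [ b ]

Solving the linear system:
  x*      = (0.071, -0.1458, 0.0038)
  lambda* = (2.0368)
  f(x*)   = -0.1812

x* = (0.071, -0.1458, 0.0038), lambda* = (2.0368)


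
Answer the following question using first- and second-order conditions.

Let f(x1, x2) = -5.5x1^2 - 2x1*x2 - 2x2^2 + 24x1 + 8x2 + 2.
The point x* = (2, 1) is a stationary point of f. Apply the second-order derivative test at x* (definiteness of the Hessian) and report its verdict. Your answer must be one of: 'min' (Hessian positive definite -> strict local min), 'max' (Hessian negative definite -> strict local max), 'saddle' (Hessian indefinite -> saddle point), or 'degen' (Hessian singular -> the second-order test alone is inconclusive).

Compute the Hessian H = grad^2 f:
  H = [[-11, -2], [-2, -4]]
Verify stationarity: grad f(x*) = H x* + g = (0, 0).
Eigenvalues of H: -11.5311, -3.4689.
Both eigenvalues < 0, so H is negative definite -> x* is a strict local max.

max


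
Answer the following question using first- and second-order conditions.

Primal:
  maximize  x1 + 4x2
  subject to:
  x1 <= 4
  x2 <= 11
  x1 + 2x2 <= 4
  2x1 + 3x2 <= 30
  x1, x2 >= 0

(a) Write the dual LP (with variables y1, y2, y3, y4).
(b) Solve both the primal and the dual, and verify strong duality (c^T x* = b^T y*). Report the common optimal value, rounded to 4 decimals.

The standard primal-dual pair for 'max c^T x s.t. A x <= b, x >= 0' is:
  Dual:  min b^T y  s.t.  A^T y >= c,  y >= 0.

So the dual LP is:
  minimize  4y1 + 11y2 + 4y3 + 30y4
  subject to:
    y1 + y3 + 2y4 >= 1
    y2 + 2y3 + 3y4 >= 4
    y1, y2, y3, y4 >= 0

Solving the primal: x* = (0, 2).
  primal value c^T x* = 8.
Solving the dual: y* = (0, 0, 2, 0).
  dual value b^T y* = 8.
Strong duality: c^T x* = b^T y*. Confirmed.

8


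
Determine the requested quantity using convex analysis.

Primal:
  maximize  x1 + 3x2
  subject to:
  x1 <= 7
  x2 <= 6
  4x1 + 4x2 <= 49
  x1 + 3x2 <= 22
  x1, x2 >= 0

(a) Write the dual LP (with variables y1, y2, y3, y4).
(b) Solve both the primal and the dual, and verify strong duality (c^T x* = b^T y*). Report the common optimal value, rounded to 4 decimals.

The standard primal-dual pair for 'max c^T x s.t. A x <= b, x >= 0' is:
  Dual:  min b^T y  s.t.  A^T y >= c,  y >= 0.

So the dual LP is:
  minimize  7y1 + 6y2 + 49y3 + 22y4
  subject to:
    y1 + 4y3 + y4 >= 1
    y2 + 4y3 + 3y4 >= 3
    y1, y2, y3, y4 >= 0

Solving the primal: x* = (7, 5).
  primal value c^T x* = 22.
Solving the dual: y* = (0, 0, 0, 1).
  dual value b^T y* = 22.
Strong duality: c^T x* = b^T y*. Confirmed.

22


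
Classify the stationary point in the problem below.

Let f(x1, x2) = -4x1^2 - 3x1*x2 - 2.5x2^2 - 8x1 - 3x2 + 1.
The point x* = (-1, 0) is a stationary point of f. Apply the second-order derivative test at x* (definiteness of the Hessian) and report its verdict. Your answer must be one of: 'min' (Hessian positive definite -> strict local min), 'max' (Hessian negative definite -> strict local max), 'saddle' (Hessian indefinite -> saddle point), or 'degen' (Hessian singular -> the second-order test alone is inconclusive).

Compute the Hessian H = grad^2 f:
  H = [[-8, -3], [-3, -5]]
Verify stationarity: grad f(x*) = H x* + g = (0, 0).
Eigenvalues of H: -9.8541, -3.1459.
Both eigenvalues < 0, so H is negative definite -> x* is a strict local max.

max


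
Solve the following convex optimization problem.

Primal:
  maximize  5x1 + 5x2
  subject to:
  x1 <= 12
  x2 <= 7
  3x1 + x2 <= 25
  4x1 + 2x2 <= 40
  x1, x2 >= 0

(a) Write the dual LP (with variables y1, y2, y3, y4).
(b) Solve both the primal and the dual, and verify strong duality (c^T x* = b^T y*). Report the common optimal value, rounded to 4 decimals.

The standard primal-dual pair for 'max c^T x s.t. A x <= b, x >= 0' is:
  Dual:  min b^T y  s.t.  A^T y >= c,  y >= 0.

So the dual LP is:
  minimize  12y1 + 7y2 + 25y3 + 40y4
  subject to:
    y1 + 3y3 + 4y4 >= 5
    y2 + y3 + 2y4 >= 5
    y1, y2, y3, y4 >= 0

Solving the primal: x* = (6, 7).
  primal value c^T x* = 65.
Solving the dual: y* = (0, 3.3333, 1.6667, 0).
  dual value b^T y* = 65.
Strong duality: c^T x* = b^T y*. Confirmed.

65


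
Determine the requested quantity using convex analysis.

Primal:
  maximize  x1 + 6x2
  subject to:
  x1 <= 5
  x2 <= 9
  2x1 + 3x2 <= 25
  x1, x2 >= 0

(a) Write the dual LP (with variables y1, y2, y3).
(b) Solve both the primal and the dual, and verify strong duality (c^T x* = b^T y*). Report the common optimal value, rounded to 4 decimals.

The standard primal-dual pair for 'max c^T x s.t. A x <= b, x >= 0' is:
  Dual:  min b^T y  s.t.  A^T y >= c,  y >= 0.

So the dual LP is:
  minimize  5y1 + 9y2 + 25y3
  subject to:
    y1 + 2y3 >= 1
    y2 + 3y3 >= 6
    y1, y2, y3 >= 0

Solving the primal: x* = (0, 8.3333).
  primal value c^T x* = 50.
Solving the dual: y* = (0, 0, 2).
  dual value b^T y* = 50.
Strong duality: c^T x* = b^T y*. Confirmed.

50


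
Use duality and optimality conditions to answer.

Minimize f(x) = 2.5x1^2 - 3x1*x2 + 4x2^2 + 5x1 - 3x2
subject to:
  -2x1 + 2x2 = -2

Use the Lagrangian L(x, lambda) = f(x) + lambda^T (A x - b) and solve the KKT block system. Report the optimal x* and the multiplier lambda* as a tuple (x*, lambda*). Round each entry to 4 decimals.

Form the Lagrangian:
  L(x, lambda) = (1/2) x^T Q x + c^T x + lambda^T (A x - b)
Stationarity (grad_x L = 0): Q x + c + A^T lambda = 0.
Primal feasibility: A x = b.

This gives the KKT block system:
  [ Q   A^T ] [ x     ]   [-c ]
  [ A    0  ] [ lambda ] = [ b ]

Solving the linear system:
  x*      = (0.4286, -0.5714)
  lambda* = (4.4286)
  f(x*)   = 6.3571

x* = (0.4286, -0.5714), lambda* = (4.4286)


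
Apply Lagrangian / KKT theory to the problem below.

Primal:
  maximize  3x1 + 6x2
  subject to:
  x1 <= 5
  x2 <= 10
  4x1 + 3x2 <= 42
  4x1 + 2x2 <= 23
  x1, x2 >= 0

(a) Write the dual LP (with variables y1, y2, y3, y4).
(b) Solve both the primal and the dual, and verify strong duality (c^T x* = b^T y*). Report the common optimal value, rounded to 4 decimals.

The standard primal-dual pair for 'max c^T x s.t. A x <= b, x >= 0' is:
  Dual:  min b^T y  s.t.  A^T y >= c,  y >= 0.

So the dual LP is:
  minimize  5y1 + 10y2 + 42y3 + 23y4
  subject to:
    y1 + 4y3 + 4y4 >= 3
    y2 + 3y3 + 2y4 >= 6
    y1, y2, y3, y4 >= 0

Solving the primal: x* = (0.75, 10).
  primal value c^T x* = 62.25.
Solving the dual: y* = (0, 4.5, 0, 0.75).
  dual value b^T y* = 62.25.
Strong duality: c^T x* = b^T y*. Confirmed.

62.25


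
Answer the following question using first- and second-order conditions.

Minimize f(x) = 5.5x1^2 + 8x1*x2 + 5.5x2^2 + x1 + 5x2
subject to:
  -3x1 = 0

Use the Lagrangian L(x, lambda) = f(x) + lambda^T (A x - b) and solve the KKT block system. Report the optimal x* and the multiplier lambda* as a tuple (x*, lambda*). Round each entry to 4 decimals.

Form the Lagrangian:
  L(x, lambda) = (1/2) x^T Q x + c^T x + lambda^T (A x - b)
Stationarity (grad_x L = 0): Q x + c + A^T lambda = 0.
Primal feasibility: A x = b.

This gives the KKT block system:
  [ Q   A^T ] [ x     ]   [-c ]
  [ A    0  ] [ lambda ] = [ b ]

Solving the linear system:
  x*      = (0, -0.4545)
  lambda* = (-0.8788)
  f(x*)   = -1.1364

x* = (0, -0.4545), lambda* = (-0.8788)


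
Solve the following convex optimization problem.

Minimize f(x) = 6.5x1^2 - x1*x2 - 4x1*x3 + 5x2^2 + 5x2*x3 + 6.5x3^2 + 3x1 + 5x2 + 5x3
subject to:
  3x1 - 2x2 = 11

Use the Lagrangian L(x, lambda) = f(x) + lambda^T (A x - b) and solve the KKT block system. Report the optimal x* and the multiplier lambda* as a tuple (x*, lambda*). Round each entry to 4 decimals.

Form the Lagrangian:
  L(x, lambda) = (1/2) x^T Q x + c^T x + lambda^T (A x - b)
Stationarity (grad_x L = 0): Q x + c + A^T lambda = 0.
Primal feasibility: A x = b.

This gives the KKT block system:
  [ Q   A^T ] [ x     ]   [-c ]
  [ A    0  ] [ lambda ] = [ b ]

Solving the linear system:
  x*      = (1.9153, -2.6271, 1.2151)
  lambda* = (-8.5551)
  f(x*)   = 46.3964

x* = (1.9153, -2.6271, 1.2151), lambda* = (-8.5551)


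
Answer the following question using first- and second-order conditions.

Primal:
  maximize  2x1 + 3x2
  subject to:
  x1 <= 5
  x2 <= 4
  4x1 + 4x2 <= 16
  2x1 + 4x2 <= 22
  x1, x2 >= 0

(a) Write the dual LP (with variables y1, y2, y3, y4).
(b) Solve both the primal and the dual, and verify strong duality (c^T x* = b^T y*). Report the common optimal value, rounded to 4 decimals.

The standard primal-dual pair for 'max c^T x s.t. A x <= b, x >= 0' is:
  Dual:  min b^T y  s.t.  A^T y >= c,  y >= 0.

So the dual LP is:
  minimize  5y1 + 4y2 + 16y3 + 22y4
  subject to:
    y1 + 4y3 + 2y4 >= 2
    y2 + 4y3 + 4y4 >= 3
    y1, y2, y3, y4 >= 0

Solving the primal: x* = (0, 4).
  primal value c^T x* = 12.
Solving the dual: y* = (0, 1, 0.5, 0).
  dual value b^T y* = 12.
Strong duality: c^T x* = b^T y*. Confirmed.

12


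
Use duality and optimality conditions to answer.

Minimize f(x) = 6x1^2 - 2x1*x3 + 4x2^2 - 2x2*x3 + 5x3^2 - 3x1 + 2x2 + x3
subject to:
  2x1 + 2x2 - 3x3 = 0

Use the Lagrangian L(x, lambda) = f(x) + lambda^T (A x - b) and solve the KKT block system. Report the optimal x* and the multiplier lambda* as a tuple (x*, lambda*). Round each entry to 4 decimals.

Form the Lagrangian:
  L(x, lambda) = (1/2) x^T Q x + c^T x + lambda^T (A x - b)
Stationarity (grad_x L = 0): Q x + c + A^T lambda = 0.
Primal feasibility: A x = b.

This gives the KKT block system:
  [ Q   A^T ] [ x     ]   [-c ]
  [ A    0  ] [ lambda ] = [ b ]

Solving the linear system:
  x*      = (0.2095, -0.3108, -0.0676)
  lambda* = (0.1757)
  f(x*)   = -0.6588

x* = (0.2095, -0.3108, -0.0676), lambda* = (0.1757)


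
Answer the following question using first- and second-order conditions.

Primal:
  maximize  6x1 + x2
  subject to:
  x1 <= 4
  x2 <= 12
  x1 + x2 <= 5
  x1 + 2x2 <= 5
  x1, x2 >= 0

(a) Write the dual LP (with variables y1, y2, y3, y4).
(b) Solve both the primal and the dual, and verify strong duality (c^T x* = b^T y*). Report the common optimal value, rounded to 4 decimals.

The standard primal-dual pair for 'max c^T x s.t. A x <= b, x >= 0' is:
  Dual:  min b^T y  s.t.  A^T y >= c,  y >= 0.

So the dual LP is:
  minimize  4y1 + 12y2 + 5y3 + 5y4
  subject to:
    y1 + y3 + y4 >= 6
    y2 + y3 + 2y4 >= 1
    y1, y2, y3, y4 >= 0

Solving the primal: x* = (4, 0.5).
  primal value c^T x* = 24.5.
Solving the dual: y* = (5.5, 0, 0, 0.5).
  dual value b^T y* = 24.5.
Strong duality: c^T x* = b^T y*. Confirmed.

24.5


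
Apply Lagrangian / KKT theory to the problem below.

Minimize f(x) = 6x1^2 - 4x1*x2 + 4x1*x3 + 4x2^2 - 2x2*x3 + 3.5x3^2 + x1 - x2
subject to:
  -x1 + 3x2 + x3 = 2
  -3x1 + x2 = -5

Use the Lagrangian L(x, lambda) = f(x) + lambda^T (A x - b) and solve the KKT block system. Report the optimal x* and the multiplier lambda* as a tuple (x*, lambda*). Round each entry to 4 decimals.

Form the Lagrangian:
  L(x, lambda) = (1/2) x^T Q x + c^T x + lambda^T (A x - b)
Stationarity (grad_x L = 0): Q x + c + A^T lambda = 0.
Primal feasibility: A x = b.

This gives the KKT block system:
  [ Q   A^T ] [ x     ]   [-c ]
  [ A    0  ] [ lambda ] = [ b ]

Solving the linear system:
  x*      = (2.163, 1.4889, -0.3037)
  lambda* = (-3.5481, 7.7778)
  f(x*)   = 23.3296

x* = (2.163, 1.4889, -0.3037), lambda* = (-3.5481, 7.7778)


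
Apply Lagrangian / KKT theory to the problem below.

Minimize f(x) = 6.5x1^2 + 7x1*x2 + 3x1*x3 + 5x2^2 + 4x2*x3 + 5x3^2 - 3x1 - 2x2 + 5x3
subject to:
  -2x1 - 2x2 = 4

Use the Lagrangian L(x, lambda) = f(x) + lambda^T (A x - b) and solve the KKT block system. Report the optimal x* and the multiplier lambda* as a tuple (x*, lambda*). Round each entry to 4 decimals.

Form the Lagrangian:
  L(x, lambda) = (1/2) x^T Q x + c^T x + lambda^T (A x - b)
Stationarity (grad_x L = 0): Q x + c + A^T lambda = 0.
Primal feasibility: A x = b.

This gives the KKT block system:
  [ Q   A^T ] [ x     ]   [-c ]
  [ A    0  ] [ lambda ] = [ b ]

Solving the linear system:
  x*      = (-0.5281, -1.4719, 0.2472)
  lambda* = (-9.7135)
  f(x*)   = 22.309

x* = (-0.5281, -1.4719, 0.2472), lambda* = (-9.7135)


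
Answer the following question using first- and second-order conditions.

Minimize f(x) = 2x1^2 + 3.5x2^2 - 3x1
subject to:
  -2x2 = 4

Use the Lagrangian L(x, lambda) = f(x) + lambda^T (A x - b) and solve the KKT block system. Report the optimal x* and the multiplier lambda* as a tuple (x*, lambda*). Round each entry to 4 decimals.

Form the Lagrangian:
  L(x, lambda) = (1/2) x^T Q x + c^T x + lambda^T (A x - b)
Stationarity (grad_x L = 0): Q x + c + A^T lambda = 0.
Primal feasibility: A x = b.

This gives the KKT block system:
  [ Q   A^T ] [ x     ]   [-c ]
  [ A    0  ] [ lambda ] = [ b ]

Solving the linear system:
  x*      = (0.75, -2)
  lambda* = (-7)
  f(x*)   = 12.875

x* = (0.75, -2), lambda* = (-7)


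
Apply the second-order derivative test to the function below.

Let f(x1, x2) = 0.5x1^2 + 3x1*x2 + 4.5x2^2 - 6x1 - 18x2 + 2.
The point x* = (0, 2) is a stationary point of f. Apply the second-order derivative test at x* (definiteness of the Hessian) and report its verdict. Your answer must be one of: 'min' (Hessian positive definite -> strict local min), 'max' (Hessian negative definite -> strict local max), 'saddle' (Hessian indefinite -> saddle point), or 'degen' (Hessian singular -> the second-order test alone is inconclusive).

Compute the Hessian H = grad^2 f:
  H = [[1, 3], [3, 9]]
Verify stationarity: grad f(x*) = H x* + g = (0, 0).
Eigenvalues of H: 0, 10.
H has a zero eigenvalue (singular; positive semidefinite but not definite), so H is neither positive definite, negative definite, nor indefinite. The second-order test alone is inconclusive -> degen.
(Indeed, f is constant along the null direction of H through x*, so x* is not a strict local extremum.)

degen


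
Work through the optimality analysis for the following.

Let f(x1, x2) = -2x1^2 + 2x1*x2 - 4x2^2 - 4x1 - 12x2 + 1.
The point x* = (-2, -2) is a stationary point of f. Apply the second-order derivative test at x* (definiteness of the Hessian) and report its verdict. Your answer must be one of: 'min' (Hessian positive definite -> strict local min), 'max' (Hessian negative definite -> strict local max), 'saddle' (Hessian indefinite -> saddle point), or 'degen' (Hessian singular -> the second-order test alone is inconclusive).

Compute the Hessian H = grad^2 f:
  H = [[-4, 2], [2, -8]]
Verify stationarity: grad f(x*) = H x* + g = (0, 0).
Eigenvalues of H: -8.8284, -3.1716.
Both eigenvalues < 0, so H is negative definite -> x* is a strict local max.

max


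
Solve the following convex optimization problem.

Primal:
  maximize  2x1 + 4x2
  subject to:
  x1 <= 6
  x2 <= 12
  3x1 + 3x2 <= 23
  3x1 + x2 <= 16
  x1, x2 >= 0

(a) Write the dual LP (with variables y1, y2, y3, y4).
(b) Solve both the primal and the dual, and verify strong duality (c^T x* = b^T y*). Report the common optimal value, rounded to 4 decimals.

The standard primal-dual pair for 'max c^T x s.t. A x <= b, x >= 0' is:
  Dual:  min b^T y  s.t.  A^T y >= c,  y >= 0.

So the dual LP is:
  minimize  6y1 + 12y2 + 23y3 + 16y4
  subject to:
    y1 + 3y3 + 3y4 >= 2
    y2 + 3y3 + y4 >= 4
    y1, y2, y3, y4 >= 0

Solving the primal: x* = (0, 7.6667).
  primal value c^T x* = 30.6667.
Solving the dual: y* = (0, 0, 1.3333, 0).
  dual value b^T y* = 30.6667.
Strong duality: c^T x* = b^T y*. Confirmed.

30.6667


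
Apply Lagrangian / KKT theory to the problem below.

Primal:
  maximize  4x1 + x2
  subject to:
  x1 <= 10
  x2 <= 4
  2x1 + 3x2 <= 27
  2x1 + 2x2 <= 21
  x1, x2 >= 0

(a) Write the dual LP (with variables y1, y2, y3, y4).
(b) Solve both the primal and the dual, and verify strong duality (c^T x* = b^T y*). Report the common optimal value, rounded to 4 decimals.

The standard primal-dual pair for 'max c^T x s.t. A x <= b, x >= 0' is:
  Dual:  min b^T y  s.t.  A^T y >= c,  y >= 0.

So the dual LP is:
  minimize  10y1 + 4y2 + 27y3 + 21y4
  subject to:
    y1 + 2y3 + 2y4 >= 4
    y2 + 3y3 + 2y4 >= 1
    y1, y2, y3, y4 >= 0

Solving the primal: x* = (10, 0.5).
  primal value c^T x* = 40.5.
Solving the dual: y* = (3, 0, 0, 0.5).
  dual value b^T y* = 40.5.
Strong duality: c^T x* = b^T y*. Confirmed.

40.5


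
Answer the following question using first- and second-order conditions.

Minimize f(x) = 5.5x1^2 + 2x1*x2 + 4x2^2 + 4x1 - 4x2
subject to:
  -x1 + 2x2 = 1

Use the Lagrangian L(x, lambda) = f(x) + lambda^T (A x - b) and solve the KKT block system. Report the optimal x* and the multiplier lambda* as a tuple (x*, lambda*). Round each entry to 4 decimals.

Form the Lagrangian:
  L(x, lambda) = (1/2) x^T Q x + c^T x + lambda^T (A x - b)
Stationarity (grad_x L = 0): Q x + c + A^T lambda = 0.
Primal feasibility: A x = b.

This gives the KKT block system:
  [ Q   A^T ] [ x     ]   [-c ]
  [ A    0  ] [ lambda ] = [ b ]

Solving the linear system:
  x*      = (-0.3333, 0.3333)
  lambda* = (1)
  f(x*)   = -1.8333

x* = (-0.3333, 0.3333), lambda* = (1)


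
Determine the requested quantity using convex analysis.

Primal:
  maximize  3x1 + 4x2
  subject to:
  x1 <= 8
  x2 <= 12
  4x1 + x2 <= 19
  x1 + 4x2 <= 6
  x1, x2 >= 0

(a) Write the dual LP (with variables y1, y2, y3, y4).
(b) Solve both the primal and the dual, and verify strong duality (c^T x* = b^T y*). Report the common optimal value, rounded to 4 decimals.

The standard primal-dual pair for 'max c^T x s.t. A x <= b, x >= 0' is:
  Dual:  min b^T y  s.t.  A^T y >= c,  y >= 0.

So the dual LP is:
  minimize  8y1 + 12y2 + 19y3 + 6y4
  subject to:
    y1 + 4y3 + y4 >= 3
    y2 + y3 + 4y4 >= 4
    y1, y2, y3, y4 >= 0

Solving the primal: x* = (4.6667, 0.3333).
  primal value c^T x* = 15.3333.
Solving the dual: y* = (0, 0, 0.5333, 0.8667).
  dual value b^T y* = 15.3333.
Strong duality: c^T x* = b^T y*. Confirmed.

15.3333


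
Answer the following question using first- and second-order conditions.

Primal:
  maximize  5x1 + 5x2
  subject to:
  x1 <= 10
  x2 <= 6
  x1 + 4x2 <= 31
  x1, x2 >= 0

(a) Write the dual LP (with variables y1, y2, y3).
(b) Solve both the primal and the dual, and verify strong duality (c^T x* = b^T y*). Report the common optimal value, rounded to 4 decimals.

The standard primal-dual pair for 'max c^T x s.t. A x <= b, x >= 0' is:
  Dual:  min b^T y  s.t.  A^T y >= c,  y >= 0.

So the dual LP is:
  minimize  10y1 + 6y2 + 31y3
  subject to:
    y1 + y3 >= 5
    y2 + 4y3 >= 5
    y1, y2, y3 >= 0

Solving the primal: x* = (10, 5.25).
  primal value c^T x* = 76.25.
Solving the dual: y* = (3.75, 0, 1.25).
  dual value b^T y* = 76.25.
Strong duality: c^T x* = b^T y*. Confirmed.

76.25


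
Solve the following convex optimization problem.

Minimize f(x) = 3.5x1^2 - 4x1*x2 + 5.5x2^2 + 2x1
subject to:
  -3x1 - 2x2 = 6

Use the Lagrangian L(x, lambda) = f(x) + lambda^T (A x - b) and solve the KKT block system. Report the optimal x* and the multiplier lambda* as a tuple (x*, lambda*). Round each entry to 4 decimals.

Form the Lagrangian:
  L(x, lambda) = (1/2) x^T Q x + c^T x + lambda^T (A x - b)
Stationarity (grad_x L = 0): Q x + c + A^T lambda = 0.
Primal feasibility: A x = b.

This gives the KKT block system:
  [ Q   A^T ] [ x     ]   [-c ]
  [ A    0  ] [ lambda ] = [ b ]

Solving the linear system:
  x*      = (-1.4514, -0.8229)
  lambda* = (-1.6229)
  f(x*)   = 3.4171

x* = (-1.4514, -0.8229), lambda* = (-1.6229)


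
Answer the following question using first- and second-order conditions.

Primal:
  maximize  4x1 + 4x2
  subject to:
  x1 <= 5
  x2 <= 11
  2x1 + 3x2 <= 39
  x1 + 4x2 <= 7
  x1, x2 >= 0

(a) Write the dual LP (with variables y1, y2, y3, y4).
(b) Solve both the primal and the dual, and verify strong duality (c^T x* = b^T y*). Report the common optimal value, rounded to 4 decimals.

The standard primal-dual pair for 'max c^T x s.t. A x <= b, x >= 0' is:
  Dual:  min b^T y  s.t.  A^T y >= c,  y >= 0.

So the dual LP is:
  minimize  5y1 + 11y2 + 39y3 + 7y4
  subject to:
    y1 + 2y3 + y4 >= 4
    y2 + 3y3 + 4y4 >= 4
    y1, y2, y3, y4 >= 0

Solving the primal: x* = (5, 0.5).
  primal value c^T x* = 22.
Solving the dual: y* = (3, 0, 0, 1).
  dual value b^T y* = 22.
Strong duality: c^T x* = b^T y*. Confirmed.

22


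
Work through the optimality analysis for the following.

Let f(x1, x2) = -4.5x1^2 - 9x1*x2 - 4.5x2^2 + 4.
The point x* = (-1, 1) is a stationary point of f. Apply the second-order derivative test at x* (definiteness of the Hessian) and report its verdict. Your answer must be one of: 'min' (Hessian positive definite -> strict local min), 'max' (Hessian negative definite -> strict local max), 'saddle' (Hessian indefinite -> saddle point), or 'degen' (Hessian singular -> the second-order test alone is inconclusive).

Compute the Hessian H = grad^2 f:
  H = [[-9, -9], [-9, -9]]
Verify stationarity: grad f(x*) = H x* + g = (0, 0).
Eigenvalues of H: -18, 0.
H has a zero eigenvalue (singular; negative semidefinite but not definite), so H is neither positive definite, negative definite, nor indefinite. The second-order test alone is inconclusive -> degen.
(Indeed, f is constant along the null direction of H through x*, so x* is not a strict local extremum.)

degen


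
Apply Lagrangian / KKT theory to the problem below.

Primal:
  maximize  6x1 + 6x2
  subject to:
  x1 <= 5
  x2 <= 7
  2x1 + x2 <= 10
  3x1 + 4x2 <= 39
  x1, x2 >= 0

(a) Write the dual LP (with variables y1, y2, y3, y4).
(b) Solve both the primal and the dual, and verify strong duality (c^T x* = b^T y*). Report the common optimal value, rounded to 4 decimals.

The standard primal-dual pair for 'max c^T x s.t. A x <= b, x >= 0' is:
  Dual:  min b^T y  s.t.  A^T y >= c,  y >= 0.

So the dual LP is:
  minimize  5y1 + 7y2 + 10y3 + 39y4
  subject to:
    y1 + 2y3 + 3y4 >= 6
    y2 + y3 + 4y4 >= 6
    y1, y2, y3, y4 >= 0

Solving the primal: x* = (1.5, 7).
  primal value c^T x* = 51.
Solving the dual: y* = (0, 3, 3, 0).
  dual value b^T y* = 51.
Strong duality: c^T x* = b^T y*. Confirmed.

51


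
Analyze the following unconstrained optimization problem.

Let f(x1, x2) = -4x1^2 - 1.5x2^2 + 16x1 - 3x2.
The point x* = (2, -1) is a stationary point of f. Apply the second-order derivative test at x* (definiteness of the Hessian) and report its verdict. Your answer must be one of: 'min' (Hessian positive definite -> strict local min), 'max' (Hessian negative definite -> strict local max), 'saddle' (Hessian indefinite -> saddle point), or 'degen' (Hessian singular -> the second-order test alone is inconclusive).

Compute the Hessian H = grad^2 f:
  H = [[-8, 0], [0, -3]]
Verify stationarity: grad f(x*) = H x* + g = (0, 0).
Eigenvalues of H: -8, -3.
Both eigenvalues < 0, so H is negative definite -> x* is a strict local max.

max


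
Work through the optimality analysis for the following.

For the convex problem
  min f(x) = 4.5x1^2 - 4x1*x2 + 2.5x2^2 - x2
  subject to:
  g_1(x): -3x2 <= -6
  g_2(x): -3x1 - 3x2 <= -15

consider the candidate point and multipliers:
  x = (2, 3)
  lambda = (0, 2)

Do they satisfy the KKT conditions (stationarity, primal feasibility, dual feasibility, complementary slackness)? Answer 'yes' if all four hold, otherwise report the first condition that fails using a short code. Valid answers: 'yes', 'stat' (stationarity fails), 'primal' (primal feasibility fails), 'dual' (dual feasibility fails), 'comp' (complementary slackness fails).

Gradient of f: grad f(x) = Q x + c = (6, 6)
Constraint values g_i(x) = a_i^T x - b_i:
  g_1((2, 3)) = -3
  g_2((2, 3)) = 0
Stationarity residual: grad f(x) + sum_i lambda_i a_i = (0, 0)
  -> stationarity OK
Primal feasibility (all g_i <= 0): OK
Dual feasibility (all lambda_i >= 0): OK
Complementary slackness (lambda_i * g_i(x) = 0 for all i): OK

Verdict: yes, KKT holds.

yes


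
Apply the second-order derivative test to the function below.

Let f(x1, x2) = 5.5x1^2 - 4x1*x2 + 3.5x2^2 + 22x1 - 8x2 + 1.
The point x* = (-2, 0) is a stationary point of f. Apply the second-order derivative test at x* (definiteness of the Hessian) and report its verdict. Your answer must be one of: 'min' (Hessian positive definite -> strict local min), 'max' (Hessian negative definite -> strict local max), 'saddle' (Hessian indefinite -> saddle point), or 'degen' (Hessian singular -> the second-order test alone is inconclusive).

Compute the Hessian H = grad^2 f:
  H = [[11, -4], [-4, 7]]
Verify stationarity: grad f(x*) = H x* + g = (0, 0).
Eigenvalues of H: 4.5279, 13.4721.
Both eigenvalues > 0, so H is positive definite -> x* is a strict local min.

min


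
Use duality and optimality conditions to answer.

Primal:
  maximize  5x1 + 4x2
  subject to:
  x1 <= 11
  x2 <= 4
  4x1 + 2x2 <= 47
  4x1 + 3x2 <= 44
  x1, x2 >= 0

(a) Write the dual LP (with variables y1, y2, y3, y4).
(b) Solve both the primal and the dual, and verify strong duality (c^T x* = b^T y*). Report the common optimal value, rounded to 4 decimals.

The standard primal-dual pair for 'max c^T x s.t. A x <= b, x >= 0' is:
  Dual:  min b^T y  s.t.  A^T y >= c,  y >= 0.

So the dual LP is:
  minimize  11y1 + 4y2 + 47y3 + 44y4
  subject to:
    y1 + 4y3 + 4y4 >= 5
    y2 + 2y3 + 3y4 >= 4
    y1, y2, y3, y4 >= 0

Solving the primal: x* = (8, 4).
  primal value c^T x* = 56.
Solving the dual: y* = (0, 0.25, 0, 1.25).
  dual value b^T y* = 56.
Strong duality: c^T x* = b^T y*. Confirmed.

56


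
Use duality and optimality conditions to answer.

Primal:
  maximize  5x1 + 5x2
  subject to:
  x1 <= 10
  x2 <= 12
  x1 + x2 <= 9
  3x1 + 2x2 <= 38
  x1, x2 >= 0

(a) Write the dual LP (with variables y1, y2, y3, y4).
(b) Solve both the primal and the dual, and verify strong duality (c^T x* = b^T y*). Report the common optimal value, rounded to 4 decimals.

The standard primal-dual pair for 'max c^T x s.t. A x <= b, x >= 0' is:
  Dual:  min b^T y  s.t.  A^T y >= c,  y >= 0.

So the dual LP is:
  minimize  10y1 + 12y2 + 9y3 + 38y4
  subject to:
    y1 + y3 + 3y4 >= 5
    y2 + y3 + 2y4 >= 5
    y1, y2, y3, y4 >= 0

Solving the primal: x* = (9, 0).
  primal value c^T x* = 45.
Solving the dual: y* = (0, 0, 5, 0).
  dual value b^T y* = 45.
Strong duality: c^T x* = b^T y*. Confirmed.

45
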